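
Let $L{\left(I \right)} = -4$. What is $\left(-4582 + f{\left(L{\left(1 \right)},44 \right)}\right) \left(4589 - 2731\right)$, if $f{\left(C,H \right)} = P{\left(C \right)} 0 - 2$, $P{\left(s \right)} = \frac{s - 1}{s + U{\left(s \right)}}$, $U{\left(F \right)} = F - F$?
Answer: $-8517072$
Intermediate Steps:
$U{\left(F \right)} = 0$
$P{\left(s \right)} = \frac{-1 + s}{s}$ ($P{\left(s \right)} = \frac{s - 1}{s + 0} = \frac{-1 + s}{s}$)
$f{\left(C,H \right)} = -2$ ($f{\left(C,H \right)} = \frac{-1 + C}{C} 0 - 2 = 0 - 2 = -2$)
$\left(-4582 + f{\left(L{\left(1 \right)},44 \right)}\right) \left(4589 - 2731\right) = \left(-4582 - 2\right) \left(4589 - 2731\right) = \left(-4584\right) 1858 = -8517072$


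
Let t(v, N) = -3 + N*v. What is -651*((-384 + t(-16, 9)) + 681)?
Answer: -97650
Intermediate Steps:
-651*((-384 + t(-16, 9)) + 681) = -651*((-384 + (-3 + 9*(-16))) + 681) = -651*((-384 + (-3 - 144)) + 681) = -651*((-384 - 147) + 681) = -651*(-531 + 681) = -651*150 = -97650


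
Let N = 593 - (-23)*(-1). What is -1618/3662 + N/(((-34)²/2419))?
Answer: 1261851263/1058318 ≈ 1192.3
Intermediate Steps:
N = 570 (N = 593 - 1*23 = 593 - 23 = 570)
-1618/3662 + N/(((-34)²/2419)) = -1618/3662 + 570/(((-34)²/2419)) = -1618*1/3662 + 570/((1156*(1/2419))) = -809/1831 + 570/(1156/2419) = -809/1831 + 570*(2419/1156) = -809/1831 + 689415/578 = 1261851263/1058318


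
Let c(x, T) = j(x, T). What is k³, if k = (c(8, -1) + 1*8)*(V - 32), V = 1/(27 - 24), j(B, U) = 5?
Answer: -1883652875/27 ≈ -6.9765e+7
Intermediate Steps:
V = ⅓ (V = 1/3 = ⅓ ≈ 0.33333)
c(x, T) = 5
k = -1235/3 (k = (5 + 1*8)*(⅓ - 32) = (5 + 8)*(-95/3) = 13*(-95/3) = -1235/3 ≈ -411.67)
k³ = (-1235/3)³ = -1883652875/27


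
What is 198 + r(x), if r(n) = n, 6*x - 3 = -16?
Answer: 1175/6 ≈ 195.83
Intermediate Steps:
x = -13/6 (x = ½ + (⅙)*(-16) = ½ - 8/3 = -13/6 ≈ -2.1667)
198 + r(x) = 198 - 13/6 = 1175/6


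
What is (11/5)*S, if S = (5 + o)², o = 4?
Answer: 891/5 ≈ 178.20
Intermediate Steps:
S = 81 (S = (5 + 4)² = 9² = 81)
(11/5)*S = (11/5)*81 = 891/5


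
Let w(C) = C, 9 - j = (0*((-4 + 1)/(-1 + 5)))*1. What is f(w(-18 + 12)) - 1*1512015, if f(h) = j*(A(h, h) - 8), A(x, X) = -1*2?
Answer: -1512105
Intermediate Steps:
A(x, X) = -2
j = 9 (j = 9 - 0*((-4 + 1)/(-1 + 5)) = 9 - 0*(-3/4) = 9 - 0*(-3*¼) = 9 - 0*(-¾) = 9 - 0 = 9 - 1*0 = 9 + 0 = 9)
f(h) = -90 (f(h) = 9*(-2 - 8) = 9*(-10) = -90)
f(w(-18 + 12)) - 1*1512015 = -90 - 1*1512015 = -90 - 1512015 = -1512105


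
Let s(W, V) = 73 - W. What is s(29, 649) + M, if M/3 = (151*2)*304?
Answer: 275468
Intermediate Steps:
M = 275424 (M = 3*((151*2)*304) = 3*(302*304) = 3*91808 = 275424)
s(29, 649) + M = (73 - 1*29) + 275424 = (73 - 29) + 275424 = 44 + 275424 = 275468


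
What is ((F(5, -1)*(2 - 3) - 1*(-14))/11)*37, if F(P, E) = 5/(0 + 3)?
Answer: 1369/33 ≈ 41.485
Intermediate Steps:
F(P, E) = 5/3
((F(5, -1)*(2 - 3) - 1*(-14))/11)*37 = ((5*(2 - 3)/3 - 1*(-14))/11)*37 = (((5/3)*(-1) + 14)/11)*37 = ((-5/3 + 14)/11)*37 = ((1/11)*(37/3))*37 = (37/33)*37 = 1369/33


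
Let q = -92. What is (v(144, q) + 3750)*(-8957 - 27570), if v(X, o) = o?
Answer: -133615766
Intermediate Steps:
(v(144, q) + 3750)*(-8957 - 27570) = (-92 + 3750)*(-8957 - 27570) = 3658*(-36527) = -133615766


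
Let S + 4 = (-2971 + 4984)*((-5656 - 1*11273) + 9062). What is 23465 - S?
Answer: 15859740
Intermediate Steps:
S = -15836275 (S = -4 + (-2971 + 4984)*((-5656 - 1*11273) + 9062) = -4 + 2013*((-5656 - 11273) + 9062) = -4 + 2013*(-16929 + 9062) = -4 + 2013*(-7867) = -4 - 15836271 = -15836275)
23465 - S = 23465 - 1*(-15836275) = 23465 + 15836275 = 15859740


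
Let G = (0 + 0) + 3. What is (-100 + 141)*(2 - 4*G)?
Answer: -410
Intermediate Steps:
G = 3 (G = 0 + 3 = 3)
(-100 + 141)*(2 - 4*G) = (-100 + 141)*(2 - 4*3) = 41*(2 - 12) = 41*(-10) = -410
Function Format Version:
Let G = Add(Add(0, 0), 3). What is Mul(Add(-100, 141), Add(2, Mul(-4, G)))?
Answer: -410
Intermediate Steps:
G = 3 (G = Add(0, 3) = 3)
Mul(Add(-100, 141), Add(2, Mul(-4, G))) = Mul(Add(-100, 141), Add(2, Mul(-4, 3))) = Mul(41, Add(2, -12)) = Mul(41, -10) = -410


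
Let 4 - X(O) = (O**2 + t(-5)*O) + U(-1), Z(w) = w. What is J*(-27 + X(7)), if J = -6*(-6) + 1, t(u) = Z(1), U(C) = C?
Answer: -2886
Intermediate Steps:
t(u) = 1
J = 37 (J = 36 + 1 = 37)
X(O) = 5 - O - O**2 (X(O) = 4 - ((O**2 + 1*O) - 1) = 4 - ((O**2 + O) - 1) = 4 - ((O + O**2) - 1) = 4 - (-1 + O + O**2) = 4 + (1 - O - O**2) = 5 - O - O**2)
J*(-27 + X(7)) = 37*(-27 + (5 - 1*7 - 1*7**2)) = 37*(-27 + (5 - 7 - 1*49)) = 37*(-27 + (5 - 7 - 49)) = 37*(-27 - 51) = 37*(-78) = -2886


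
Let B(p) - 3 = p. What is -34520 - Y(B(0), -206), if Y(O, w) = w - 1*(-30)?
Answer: -34344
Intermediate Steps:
B(p) = 3 + p
Y(O, w) = 30 + w (Y(O, w) = w + 30 = 30 + w)
-34520 - Y(B(0), -206) = -34520 - (30 - 206) = -34520 - 1*(-176) = -34520 + 176 = -34344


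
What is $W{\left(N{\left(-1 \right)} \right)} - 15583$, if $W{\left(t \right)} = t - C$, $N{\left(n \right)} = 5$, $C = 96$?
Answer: $-15674$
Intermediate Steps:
$W{\left(t \right)} = -96 + t$ ($W{\left(t \right)} = t - 96 = -96 + t$)
$W{\left(N{\left(-1 \right)} \right)} - 15583 = \left(-96 + 5\right) - 15583 = -91 - 15583 = -15674$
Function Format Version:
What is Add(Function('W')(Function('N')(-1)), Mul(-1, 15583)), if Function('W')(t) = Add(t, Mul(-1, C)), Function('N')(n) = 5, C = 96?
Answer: -15674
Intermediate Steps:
Function('W')(t) = Add(-96, t) (Function('W')(t) = Add(t, Mul(-1, 96)) = Add(t, -96) = Add(-96, t))
Add(Function('W')(Function('N')(-1)), Mul(-1, 15583)) = Add(Add(-96, 5), Mul(-1, 15583)) = Add(-91, -15583) = -15674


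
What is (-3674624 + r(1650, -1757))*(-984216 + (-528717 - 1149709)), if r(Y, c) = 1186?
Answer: 9781050303196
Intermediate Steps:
(-3674624 + r(1650, -1757))*(-984216 + (-528717 - 1149709)) = (-3674624 + 1186)*(-984216 + (-528717 - 1149709)) = -3673438*(-984216 - 1678426) = -3673438*(-2662642) = 9781050303196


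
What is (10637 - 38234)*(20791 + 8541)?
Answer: -809475204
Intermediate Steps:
(10637 - 38234)*(20791 + 8541) = -27597*29332 = -809475204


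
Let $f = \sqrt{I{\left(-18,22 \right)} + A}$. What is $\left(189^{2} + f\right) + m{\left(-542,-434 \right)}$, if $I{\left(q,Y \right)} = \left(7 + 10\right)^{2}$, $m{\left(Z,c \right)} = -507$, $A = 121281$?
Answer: $35214 + \sqrt{121570} \approx 35563.0$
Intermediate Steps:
$I{\left(q,Y \right)} = 289$ ($I{\left(q,Y \right)} = 17^{2} = 289$)
$f = \sqrt{121570}$ ($f = \sqrt{289 + 121281} = \sqrt{121570} \approx 348.67$)
$\left(189^{2} + f\right) + m{\left(-542,-434 \right)} = \left(189^{2} + \sqrt{121570}\right) - 507 = \left(35721 + \sqrt{121570}\right) - 507 = 35214 + \sqrt{121570}$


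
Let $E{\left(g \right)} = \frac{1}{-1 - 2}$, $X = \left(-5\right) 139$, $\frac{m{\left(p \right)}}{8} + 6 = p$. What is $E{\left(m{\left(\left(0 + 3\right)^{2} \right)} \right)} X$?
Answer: $\frac{695}{3} \approx 231.67$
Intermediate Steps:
$m{\left(p \right)} = -48 + 8 p$
$X = -695$
$E{\left(g \right)} = - \frac{1}{3}$ ($E{\left(g \right)} = \frac{1}{-3} = - \frac{1}{3}$)
$E{\left(m{\left(\left(0 + 3\right)^{2} \right)} \right)} X = \left(- \frac{1}{3}\right) \left(-695\right) = \frac{695}{3}$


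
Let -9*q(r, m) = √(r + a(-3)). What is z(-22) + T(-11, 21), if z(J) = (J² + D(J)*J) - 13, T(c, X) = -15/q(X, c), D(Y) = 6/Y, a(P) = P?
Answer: 477 + 45*√2/2 ≈ 508.82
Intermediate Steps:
q(r, m) = -√(-3 + r)/9 (q(r, m) = -√(r - 3)/9 = -√(-3 + r)/9)
T(c, X) = 135/√(-3 + X) (T(c, X) = -15*(-9/√(-3 + X)) = -(-135)/√(-3 + X) = 135/√(-3 + X))
z(J) = -7 + J² (z(J) = (J² + (6/J)*J) - 13 = (J² + 6) - 13 = (6 + J²) - 13 = -7 + J²)
z(-22) + T(-11, 21) = (-7 + (-22)²) + 135/√(-3 + 21) = (-7 + 484) + 135/√18 = 477 + 135*(√2/6) = 477 + 45*√2/2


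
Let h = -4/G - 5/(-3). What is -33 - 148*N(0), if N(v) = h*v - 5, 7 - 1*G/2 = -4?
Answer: 707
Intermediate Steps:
G = 22 (G = 14 - 2*(-4) = 14 + 8 = 22)
h = 49/33 (h = -4/22 - 5/(-3) = -4*1/22 - 5*(-⅓) = -2/11 + 5/3 = 49/33 ≈ 1.4848)
N(v) = -5 + 49*v/33 (N(v) = 49*v/33 - 5 = -5 + 49*v/33)
-33 - 148*N(0) = -33 - 148*(-5 + (49/33)*0) = -33 - 148*(-5 + 0) = -33 - 148*(-5) = -33 + 740 = 707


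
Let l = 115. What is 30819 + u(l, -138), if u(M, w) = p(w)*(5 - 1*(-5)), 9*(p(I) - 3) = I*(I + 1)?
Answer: 155567/3 ≈ 51856.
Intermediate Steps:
p(I) = 3 + I*(1 + I)/9 (p(I) = 3 + (I*(I + 1))/9 = 3 + (I*(1 + I))/9 = 3 + I*(1 + I)/9)
u(M, w) = 30 + 10*w/9 + 10*w²/9 (u(M, w) = (3 + w/9 + w²/9)*(5 - 1*(-5)) = (3 + w/9 + w²/9)*(5 + 5) = (3 + w/9 + w²/9)*10 = 30 + 10*w/9 + 10*w²/9)
30819 + u(l, -138) = 30819 + (30 + (10/9)*(-138) + (10/9)*(-138)²) = 30819 + (30 - 460/3 + (10/9)*19044) = 30819 + (30 - 460/3 + 21160) = 30819 + 63110/3 = 155567/3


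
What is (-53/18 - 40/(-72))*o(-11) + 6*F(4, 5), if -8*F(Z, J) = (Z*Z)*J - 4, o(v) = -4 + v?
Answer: -127/6 ≈ -21.167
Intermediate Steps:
F(Z, J) = ½ - J*Z²/8 (F(Z, J) = -((Z*Z)*J - 4)/8 = -(Z²*J - 4)/8 = -(J*Z² - 4)/8 = -(-4 + J*Z²)/8 = ½ - J*Z²/8)
(-53/18 - 40/(-72))*o(-11) + 6*F(4, 5) = (-53/18 - 40/(-72))*(-4 - 11) + 6*(½ - ⅛*5*4²) = (-53*1/18 - 40*(-1/72))*(-15) + 6*(½ - ⅛*5*16) = (-53/18 + 5/9)*(-15) + 6*(½ - 10) = -43/18*(-15) + 6*(-19/2) = 215/6 - 57 = -127/6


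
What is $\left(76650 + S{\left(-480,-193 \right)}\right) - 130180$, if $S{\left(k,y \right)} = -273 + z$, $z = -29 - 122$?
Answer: $-53954$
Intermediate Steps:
$z = -151$ ($z = -29 - 122 = -151$)
$S{\left(k,y \right)} = -424$ ($S{\left(k,y \right)} = -273 - 151 = -424$)
$\left(76650 + S{\left(-480,-193 \right)}\right) - 130180 = \left(76650 - 424\right) - 130180 = 76226 - 130180 = -53954$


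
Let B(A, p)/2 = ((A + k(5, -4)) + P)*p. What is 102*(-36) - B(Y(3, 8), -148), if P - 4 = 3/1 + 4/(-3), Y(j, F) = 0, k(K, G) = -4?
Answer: -9536/3 ≈ -3178.7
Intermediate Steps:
P = 17/3 (P = 4 + (3/1 + 4/(-3)) = 4 + (3*1 + 4*(-⅓)) = 4 + (3 - 4/3) = 4 + 5/3 = 17/3 ≈ 5.6667)
B(A, p) = 2*p*(5/3 + A) (B(A, p) = 2*(((A - 4) + 17/3)*p) = 2*(((-4 + A) + 17/3)*p) = 2*((5/3 + A)*p) = 2*(p*(5/3 + A)) = 2*p*(5/3 + A))
102*(-36) - B(Y(3, 8), -148) = 102*(-36) - 2*(-148)*(5 + 3*0)/3 = -3672 - 2*(-148)*(5 + 0)/3 = -3672 - 2*(-148)*5/3 = -3672 - 1*(-1480/3) = -3672 + 1480/3 = -9536/3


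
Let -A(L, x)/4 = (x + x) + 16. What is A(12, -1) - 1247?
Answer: -1303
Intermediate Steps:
A(L, x) = -64 - 8*x (A(L, x) = -4*((x + x) + 16) = -4*(2*x + 16) = -4*(16 + 2*x) = -64 - 8*x)
A(12, -1) - 1247 = (-64 - 8*(-1)) - 1247 = (-64 + 8) - 1247 = -56 - 1247 = -1303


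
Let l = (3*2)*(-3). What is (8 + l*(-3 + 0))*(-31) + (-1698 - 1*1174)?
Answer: -4794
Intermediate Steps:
l = -18 (l = 6*(-3) = -18)
(8 + l*(-3 + 0))*(-31) + (-1698 - 1*1174) = (8 - 18*(-3 + 0))*(-31) + (-1698 - 1*1174) = (8 - 18*(-3))*(-31) + (-1698 - 1174) = (8 + 54)*(-31) - 2872 = 62*(-31) - 2872 = -1922 - 2872 = -4794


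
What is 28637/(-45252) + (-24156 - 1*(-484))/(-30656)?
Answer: 6040921/43351416 ≈ 0.13935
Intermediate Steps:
28637/(-45252) + (-24156 - 1*(-484))/(-30656) = 28637*(-1/45252) + (-24156 + 484)*(-1/30656) = -28637/45252 - 23672*(-1/30656) = -28637/45252 + 2959/3832 = 6040921/43351416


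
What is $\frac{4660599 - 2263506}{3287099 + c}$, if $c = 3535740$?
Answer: $\frac{2397093}{6822839} \approx 0.35133$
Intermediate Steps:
$\frac{4660599 - 2263506}{3287099 + c} = \frac{4660599 - 2263506}{3287099 + 3535740} = \frac{2397093}{6822839}$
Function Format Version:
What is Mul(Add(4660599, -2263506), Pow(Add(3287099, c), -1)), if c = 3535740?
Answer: Rational(2397093, 6822839) ≈ 0.35133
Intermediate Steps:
Mul(Add(4660599, -2263506), Pow(Add(3287099, c), -1)) = Mul(Add(4660599, -2263506), Pow(Add(3287099, 3535740), -1)) = Mul(2397093, Pow(6822839, -1)) = Mul(2397093, Rational(1, 6822839)) = Rational(2397093, 6822839)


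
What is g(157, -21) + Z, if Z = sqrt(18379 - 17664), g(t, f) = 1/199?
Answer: 1/199 + sqrt(715) ≈ 26.745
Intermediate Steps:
g(t, f) = 1/199
Z = sqrt(715) ≈ 26.739
g(157, -21) + Z = 1/199 + sqrt(715)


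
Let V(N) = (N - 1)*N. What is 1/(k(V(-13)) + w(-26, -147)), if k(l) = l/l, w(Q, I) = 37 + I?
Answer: -1/109 ≈ -0.0091743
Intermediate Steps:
V(N) = N*(-1 + N) (V(N) = (-1 + N)*N = N*(-1 + N))
k(l) = 1
1/(k(V(-13)) + w(-26, -147)) = 1/(1 + (37 - 147)) = 1/(1 - 110) = 1/(-109) = -1/109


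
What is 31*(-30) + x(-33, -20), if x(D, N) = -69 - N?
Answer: -979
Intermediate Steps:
31*(-30) + x(-33, -20) = 31*(-30) + (-69 - 1*(-20)) = -930 + (-69 + 20) = -930 - 49 = -979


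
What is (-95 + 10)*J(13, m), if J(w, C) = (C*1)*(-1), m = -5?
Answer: -425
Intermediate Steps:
J(w, C) = -C (J(w, C) = C*(-1) = -C)
(-95 + 10)*J(13, m) = (-95 + 10)*(-1*(-5)) = -85*5 = -425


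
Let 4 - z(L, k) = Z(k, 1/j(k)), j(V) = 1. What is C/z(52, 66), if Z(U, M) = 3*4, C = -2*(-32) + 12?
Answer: -19/2 ≈ -9.5000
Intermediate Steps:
C = 76 (C = 64 + 12 = 76)
Z(U, M) = 12
z(L, k) = -8 (z(L, k) = 4 - 1*12 = 4 - 12 = -8)
C/z(52, 66) = 76/(-8) = 76*(-1/8) = -19/2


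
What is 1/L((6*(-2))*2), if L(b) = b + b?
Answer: -1/48 ≈ -0.020833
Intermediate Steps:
L(b) = 2*b
1/L((6*(-2))*2) = 1/(2*((6*(-2))*2)) = 1/(2*(-12*2)) = 1/(2*(-24)) = 1/(-48) = -1/48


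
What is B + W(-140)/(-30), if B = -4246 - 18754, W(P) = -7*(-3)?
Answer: -230007/10 ≈ -23001.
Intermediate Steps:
W(P) = 21
B = -23000
B + W(-140)/(-30) = -23000 + 21/(-30) = -23000 + 21*(-1/30) = -23000 - 7/10 = -230007/10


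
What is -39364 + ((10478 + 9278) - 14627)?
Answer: -34235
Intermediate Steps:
-39364 + ((10478 + 9278) - 14627) = -39364 + (19756 - 14627) = -39364 + 5129 = -34235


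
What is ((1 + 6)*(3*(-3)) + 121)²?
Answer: 3364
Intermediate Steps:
((1 + 6)*(3*(-3)) + 121)² = (7*(-9) + 121)² = (-63 + 121)² = 58² = 3364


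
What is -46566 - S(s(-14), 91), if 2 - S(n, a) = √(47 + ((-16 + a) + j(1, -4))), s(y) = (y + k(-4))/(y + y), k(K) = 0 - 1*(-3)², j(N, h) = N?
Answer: -46568 + √123 ≈ -46557.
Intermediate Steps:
k(K) = -9 (k(K) = 0 - 1*9 = 0 - 9 = -9)
s(y) = (-9 + y)/(2*y) (s(y) = (y - 9)/(y + y) = (-9 + y)/((2*y)) = (-9 + y)*(1/(2*y)) = (-9 + y)/(2*y))
S(n, a) = 2 - √(32 + a) (S(n, a) = 2 - √(47 + ((-16 + a) + 1)) = 2 - √(47 + (-15 + a)) = 2 - √(32 + a))
-46566 - S(s(-14), 91) = -46566 - (2 - √(32 + 91)) = -46566 - (2 - √123) = -46566 + (-2 + √123) = -46568 + √123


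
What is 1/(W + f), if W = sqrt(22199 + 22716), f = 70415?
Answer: 14083/991645462 - sqrt(44915)/4958227310 ≈ 1.4159e-5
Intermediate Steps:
W = sqrt(44915) ≈ 211.93
1/(W + f) = 1/(sqrt(44915) + 70415) = 1/(70415 + sqrt(44915))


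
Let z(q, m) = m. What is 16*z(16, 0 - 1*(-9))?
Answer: 144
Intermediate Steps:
16*z(16, 0 - 1*(-9)) = 16*(0 - 1*(-9)) = 16*(0 + 9) = 16*9 = 144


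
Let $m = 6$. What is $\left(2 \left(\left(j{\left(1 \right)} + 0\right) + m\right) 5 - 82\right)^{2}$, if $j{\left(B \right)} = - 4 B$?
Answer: $3844$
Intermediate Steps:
$\left(2 \left(\left(j{\left(1 \right)} + 0\right) + m\right) 5 - 82\right)^{2} = \left(2 \left(\left(\left(-4\right) 1 + 0\right) + 6\right) 5 - 82\right)^{2} = \left(2 \left(\left(-4 + 0\right) + 6\right) 5 - 82\right)^{2} = \left(2 \left(-4 + 6\right) 5 - 82\right)^{2} = \left(2 \cdot 2 \cdot 5 - 82\right)^{2} = \left(4 \cdot 5 - 82\right)^{2} = \left(20 - 82\right)^{2} = \left(-62\right)^{2} = 3844$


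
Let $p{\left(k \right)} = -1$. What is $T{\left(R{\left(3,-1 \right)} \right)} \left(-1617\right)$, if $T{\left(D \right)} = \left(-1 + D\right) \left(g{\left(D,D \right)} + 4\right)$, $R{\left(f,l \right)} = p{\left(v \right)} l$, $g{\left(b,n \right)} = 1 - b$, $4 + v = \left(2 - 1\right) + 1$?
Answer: $0$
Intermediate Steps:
$v = -2$ ($v = -4 + \left(\left(2 - 1\right) + 1\right) = -4 + \left(1 + 1\right) = -4 + 2 = -2$)
$R{\left(f,l \right)} = - l$
$T{\left(D \right)} = \left(-1 + D\right) \left(5 - D\right)$ ($T{\left(D \right)} = \left(-1 + D\right) \left(\left(1 - D\right) + 4\right) = \left(-1 + D\right) \left(5 - D\right)$)
$T{\left(R{\left(3,-1 \right)} \right)} \left(-1617\right) = \left(-5 - \left(\left(-1\right) \left(-1\right)\right)^{2} + 6 \left(\left(-1\right) \left(-1\right)\right)\right) \left(-1617\right) = \left(-5 - 1^{2} + 6 \cdot 1\right) \left(-1617\right) = \left(-5 - 1 + 6\right) \left(-1617\right) = 0 \left(-1617\right) = 0$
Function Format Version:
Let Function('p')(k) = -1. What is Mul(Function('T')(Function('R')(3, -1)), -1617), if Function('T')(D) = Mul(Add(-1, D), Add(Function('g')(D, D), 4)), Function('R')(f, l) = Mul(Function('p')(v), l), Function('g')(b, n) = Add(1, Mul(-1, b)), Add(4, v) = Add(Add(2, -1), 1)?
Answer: 0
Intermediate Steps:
v = -2 (v = Add(-4, Add(Add(2, -1), 1)) = Add(-4, Add(1, 1)) = Add(-4, 2) = -2)
Function('R')(f, l) = Mul(-1, l)
Function('T')(D) = Mul(Add(-1, D), Add(5, Mul(-1, D))) (Function('T')(D) = Mul(Add(-1, D), Add(Add(1, Mul(-1, D)), 4)) = Mul(Add(-1, D), Add(5, Mul(-1, D))))
Mul(Function('T')(Function('R')(3, -1)), -1617) = Mul(Add(-5, Mul(-1, Pow(Mul(-1, -1), 2)), Mul(6, Mul(-1, -1))), -1617) = Mul(Add(-5, Mul(-1, Pow(1, 2)), Mul(6, 1)), -1617) = Mul(Add(-5, Mul(-1, 1), 6), -1617) = Mul(Add(-5, -1, 6), -1617) = Mul(0, -1617) = 0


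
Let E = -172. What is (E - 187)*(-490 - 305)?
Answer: 285405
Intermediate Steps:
(E - 187)*(-490 - 305) = (-172 - 187)*(-490 - 305) = -359*(-795) = 285405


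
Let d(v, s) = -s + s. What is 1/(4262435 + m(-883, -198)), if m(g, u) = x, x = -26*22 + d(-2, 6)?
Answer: 1/4261863 ≈ 2.3464e-7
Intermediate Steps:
d(v, s) = 0
x = -572 (x = -26*22 + 0 = -572 + 0 = -572)
m(g, u) = -572
1/(4262435 + m(-883, -198)) = 1/(4262435 - 572) = 1/4261863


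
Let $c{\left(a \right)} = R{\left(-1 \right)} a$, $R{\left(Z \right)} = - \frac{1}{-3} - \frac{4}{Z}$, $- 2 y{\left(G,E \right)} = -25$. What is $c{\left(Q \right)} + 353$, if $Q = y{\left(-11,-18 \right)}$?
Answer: $\frac{2443}{6} \approx 407.17$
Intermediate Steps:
$y{\left(G,E \right)} = \frac{25}{2}$ ($y{\left(G,E \right)} = \left(- \frac{1}{2}\right) \left(-25\right) = \frac{25}{2}$)
$Q = \frac{25}{2} \approx 12.5$
$R{\left(Z \right)} = \frac{1}{3} - \frac{4}{Z}$ ($R{\left(Z \right)} = \left(-1\right) \left(- \frac{1}{3}\right) - \frac{4}{Z} = \frac{1}{3} - \frac{4}{Z}$)
$c{\left(a \right)} = \frac{13 a}{3}$ ($c{\left(a \right)} = \frac{-12 - 1}{3 \left(-1\right)} a = \frac{1}{3} \left(-1\right) \left(-13\right) a = \frac{13 a}{3}$)
$c{\left(Q \right)} + 353 = \frac{13}{3} \cdot \frac{25}{2} + 353 = \frac{325}{6} + 353 = \frac{2443}{6}$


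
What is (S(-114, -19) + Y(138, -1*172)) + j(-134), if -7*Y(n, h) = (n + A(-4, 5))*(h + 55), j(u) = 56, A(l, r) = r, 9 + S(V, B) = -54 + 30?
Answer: 16892/7 ≈ 2413.1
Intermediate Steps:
S(V, B) = -33 (S(V, B) = -9 + (-54 + 30) = -9 - 24 = -33)
Y(n, h) = -(5 + n)*(55 + h)/7 (Y(n, h) = -(n + 5)*(h + 55)/7 = -(5 + n)*(55 + h)/7)
(S(-114, -19) + Y(138, -1*172)) + j(-134) = (-33 + (-275/7 - 55/7*138 - (-5)*172/7 - 1/7*(-1*172)*138)) + 56 = (-33 + (-275/7 - 7590/7 - 5/7*(-172) - 1/7*(-172)*138)) + 56 = (-33 + (-275/7 - 7590/7 + 860/7 + 23736/7)) + 56 = (-33 + 16731/7) + 56 = 16500/7 + 56 = 16892/7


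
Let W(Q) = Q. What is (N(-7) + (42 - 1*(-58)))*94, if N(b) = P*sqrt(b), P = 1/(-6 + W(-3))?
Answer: 9400 - 94*I*sqrt(7)/9 ≈ 9400.0 - 27.633*I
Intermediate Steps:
P = -1/9 (P = 1/(-6 - 3) = 1/(-9) = -1/9 ≈ -0.11111)
N(b) = -sqrt(b)/9
(N(-7) + (42 - 1*(-58)))*94 = (-I*sqrt(7)/9 + (42 - 1*(-58)))*94 = (-I*sqrt(7)/9 + (42 + 58))*94 = (-I*sqrt(7)/9 + 100)*94 = (100 - I*sqrt(7)/9)*94 = 9400 - 94*I*sqrt(7)/9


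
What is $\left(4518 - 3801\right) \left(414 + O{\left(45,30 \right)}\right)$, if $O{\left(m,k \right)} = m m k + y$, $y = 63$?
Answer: $43899759$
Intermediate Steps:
$O{\left(m,k \right)} = 63 + k m^{2}$ ($O{\left(m,k \right)} = m m k + 63 = m^{2} k + 63 = k m^{2} + 63 = 63 + k m^{2}$)
$\left(4518 - 3801\right) \left(414 + O{\left(45,30 \right)}\right) = \left(4518 - 3801\right) \left(414 + \left(63 + 30 \cdot 45^{2}\right)\right) = 717 \left(414 + \left(63 + 30 \cdot 2025\right)\right) = 717 \left(414 + \left(63 + 60750\right)\right) = 717 \left(414 + 60813\right) = 717 \cdot 61227 = 43899759$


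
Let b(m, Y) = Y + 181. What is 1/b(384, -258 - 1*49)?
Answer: -1/126 ≈ -0.0079365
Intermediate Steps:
b(m, Y) = 181 + Y
1/b(384, -258 - 1*49) = 1/(181 + (-258 - 1*49)) = 1/(181 + (-258 - 49)) = 1/(181 - 307) = 1/(-126) = -1/126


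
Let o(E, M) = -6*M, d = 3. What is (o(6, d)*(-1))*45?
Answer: 810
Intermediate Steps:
(o(6, d)*(-1))*45 = (-6*3*(-1))*45 = -18*(-1)*45 = 18*45 = 810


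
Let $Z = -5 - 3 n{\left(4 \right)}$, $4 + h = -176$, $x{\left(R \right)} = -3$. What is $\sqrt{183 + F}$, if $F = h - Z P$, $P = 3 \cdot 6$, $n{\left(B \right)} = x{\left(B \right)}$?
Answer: $i \sqrt{69} \approx 8.3066 i$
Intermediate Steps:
$h = -180$ ($h = -4 - 176 = -180$)
$n{\left(B \right)} = -3$
$P = 18$
$Z = 4$ ($Z = -5 - -9 = -5 + 9 = 4$)
$F = -252$ ($F = -180 - 4 \cdot 18 = -180 - 72 = -252$)
$\sqrt{183 + F} = \sqrt{183 - 252} = \sqrt{-69} = i \sqrt{69}$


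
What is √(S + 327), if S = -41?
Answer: √286 ≈ 16.912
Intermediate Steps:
√(S + 327) = √(-41 + 327) = √286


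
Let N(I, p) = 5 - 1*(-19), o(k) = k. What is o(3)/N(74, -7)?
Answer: 1/8 ≈ 0.12500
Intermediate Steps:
N(I, p) = 24 (N(I, p) = 5 + 19 = 24)
o(3)/N(74, -7) = 3/24 = 3*(1/24) = 1/8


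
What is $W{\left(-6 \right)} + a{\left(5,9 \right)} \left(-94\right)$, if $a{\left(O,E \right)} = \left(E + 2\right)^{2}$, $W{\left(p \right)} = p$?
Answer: $-11380$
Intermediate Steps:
$a{\left(O,E \right)} = \left(2 + E\right)^{2}$
$W{\left(-6 \right)} + a{\left(5,9 \right)} \left(-94\right) = -6 + \left(2 + 9\right)^{2} \left(-94\right) = -6 + 11^{2} \left(-94\right) = -6 + 121 \left(-94\right) = -6 - 11374 = -11380$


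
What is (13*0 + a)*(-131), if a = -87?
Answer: 11397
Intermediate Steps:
(13*0 + a)*(-131) = (13*0 - 87)*(-131) = (0 - 87)*(-131) = -87*(-131) = 11397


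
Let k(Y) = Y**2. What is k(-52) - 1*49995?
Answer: -47291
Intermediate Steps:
k(-52) - 1*49995 = (-52)**2 - 1*49995 = 2704 - 49995 = -47291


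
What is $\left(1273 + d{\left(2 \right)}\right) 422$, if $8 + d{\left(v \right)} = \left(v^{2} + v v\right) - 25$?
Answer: $526656$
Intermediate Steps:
$d{\left(v \right)} = -33 + 2 v^{2}$ ($d{\left(v \right)} = -8 - \left(25 - v^{2} - v v\right) = -8 + \left(\left(v^{2} + v^{2}\right) - 25\right) = -8 + \left(2 v^{2} - 25\right) = -8 + \left(-25 + 2 v^{2}\right) = -33 + 2 v^{2}$)
$\left(1273 + d{\left(2 \right)}\right) 422 = \left(1273 - \left(33 - 2 \cdot 2^{2}\right)\right) 422 = \left(1273 + \left(-33 + 2 \cdot 4\right)\right) 422 = \left(1273 + \left(-33 + 8\right)\right) 422 = \left(1273 - 25\right) 422 = 1248 \cdot 422 = 526656$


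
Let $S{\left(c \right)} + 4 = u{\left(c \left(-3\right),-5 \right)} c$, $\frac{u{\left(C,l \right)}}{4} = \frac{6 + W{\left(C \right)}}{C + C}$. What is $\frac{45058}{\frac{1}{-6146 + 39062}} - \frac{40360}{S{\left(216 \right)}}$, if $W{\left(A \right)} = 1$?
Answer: $\frac{19280739204}{13} \approx 1.4831 \cdot 10^{9}$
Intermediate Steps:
$u{\left(C,l \right)} = \frac{14}{C}$ ($u{\left(C,l \right)} = 4 \frac{6 + 1}{C + C} = 4 \frac{7}{2 C} = \frac{14}{C}$)
$S{\left(c \right)} = - \frac{26}{3}$ ($S{\left(c \right)} = -4 + \frac{14}{c \left(-3\right)} c = -4 + \frac{14}{\left(-3\right) c} c = -4 + 14 \left(- \frac{1}{3 c}\right) c = -4 + - \frac{14}{3 c} c = -4 - \frac{14}{3} = - \frac{26}{3}$)
$\frac{45058}{\frac{1}{-6146 + 39062}} - \frac{40360}{S{\left(216 \right)}} = \frac{45058}{\frac{1}{-6146 + 39062}} - \frac{40360}{- \frac{26}{3}} = \frac{45058}{\frac{1}{32916}} - - \frac{60540}{13} = 45058 \frac{1}{\frac{1}{32916}} + \frac{60540}{13} = 45058 \cdot 32916 + \frac{60540}{13} = 1483129128 + \frac{60540}{13} = \frac{19280739204}{13}$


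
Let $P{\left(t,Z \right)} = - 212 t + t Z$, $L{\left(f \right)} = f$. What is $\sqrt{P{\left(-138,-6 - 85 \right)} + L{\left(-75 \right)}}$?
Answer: $\sqrt{41739} \approx 204.3$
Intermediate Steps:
$P{\left(t,Z \right)} = - 212 t + Z t$
$\sqrt{P{\left(-138,-6 - 85 \right)} + L{\left(-75 \right)}} = \sqrt{- 138 \left(-212 - 91\right) - 75} = \sqrt{\left(-138\right) \left(-303\right) - 75} = \sqrt{41814 - 75} = \sqrt{41739}$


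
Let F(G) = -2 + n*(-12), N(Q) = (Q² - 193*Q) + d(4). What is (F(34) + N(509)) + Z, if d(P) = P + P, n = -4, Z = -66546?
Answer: 94352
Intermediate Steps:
d(P) = 2*P
N(Q) = 8 + Q² - 193*Q (N(Q) = (Q² - 193*Q) + 2*4 = (Q² - 193*Q) + 8 = 8 + Q² - 193*Q)
F(G) = 46 (F(G) = -2 - 4*(-12) = -2 + 48 = 46)
(F(34) + N(509)) + Z = (46 + (8 + 509² - 193*509)) - 66546 = (46 + (8 + 259081 - 98237)) - 66546 = (46 + 160852) - 66546 = 160898 - 66546 = 94352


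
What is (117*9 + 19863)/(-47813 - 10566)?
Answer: -20916/58379 ≈ -0.35828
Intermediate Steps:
(117*9 + 19863)/(-47813 - 10566) = (1053 + 19863)/(-58379) = 20916*(-1/58379) = -20916/58379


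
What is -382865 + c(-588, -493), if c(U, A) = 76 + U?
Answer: -383377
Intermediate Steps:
-382865 + c(-588, -493) = -382865 + (76 - 588) = -382865 - 512 = -383377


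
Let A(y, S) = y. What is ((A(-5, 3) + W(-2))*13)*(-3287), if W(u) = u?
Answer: 299117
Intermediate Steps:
((A(-5, 3) + W(-2))*13)*(-3287) = ((-5 - 2)*13)*(-3287) = -7*13*(-3287) = -91*(-3287) = 299117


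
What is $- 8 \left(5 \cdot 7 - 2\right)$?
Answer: $-264$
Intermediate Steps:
$- 8 \left(5 \cdot 7 - 2\right) = - 8 \left(35 - 2\right) = \left(-8\right) 33 = -264$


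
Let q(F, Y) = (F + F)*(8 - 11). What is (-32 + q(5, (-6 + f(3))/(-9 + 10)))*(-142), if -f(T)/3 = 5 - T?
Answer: 8804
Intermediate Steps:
f(T) = -15 + 3*T (f(T) = -3*(5 - T) = -15 + 3*T)
q(F, Y) = -6*F (q(F, Y) = (2*F)*(-3) = -6*F)
(-32 + q(5, (-6 + f(3))/(-9 + 10)))*(-142) = (-32 - 6*5)*(-142) = (-32 - 30)*(-142) = -62*(-142) = 8804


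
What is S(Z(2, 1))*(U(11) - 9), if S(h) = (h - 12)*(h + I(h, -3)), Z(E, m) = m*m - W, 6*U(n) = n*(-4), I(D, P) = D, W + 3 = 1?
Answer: 882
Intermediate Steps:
W = -2 (W = -3 + 1 = -2)
U(n) = -2*n/3 (U(n) = (n*(-4))/6 = (-4*n)/6 = -2*n/3)
Z(E, m) = 2 + m² (Z(E, m) = m*m - 1*(-2) = m² + 2 = 2 + m²)
S(h) = 2*h*(-12 + h) (S(h) = (h - 12)*(h + h) = (-12 + h)*(2*h) = 2*h*(-12 + h))
S(Z(2, 1))*(U(11) - 9) = (2*(2 + 1²)*(-12 + (2 + 1²)))*(-⅔*11 - 9) = (2*(2 + 1)*(-12 + (2 + 1)))*(-22/3 - 9) = (2*3*(-12 + 3))*(-49/3) = (2*3*(-9))*(-49/3) = -54*(-49/3) = 882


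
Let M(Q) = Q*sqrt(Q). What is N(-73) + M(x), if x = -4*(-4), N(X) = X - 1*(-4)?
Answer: -5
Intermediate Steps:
N(X) = 4 + X (N(X) = X + 4 = 4 + X)
x = 16
M(Q) = Q**(3/2)
N(-73) + M(x) = (4 - 73) + 16**(3/2) = -69 + 64 = -5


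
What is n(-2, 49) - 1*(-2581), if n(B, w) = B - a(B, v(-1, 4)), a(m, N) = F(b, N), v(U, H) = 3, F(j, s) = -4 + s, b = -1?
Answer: 2580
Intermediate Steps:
a(m, N) = -4 + N
n(B, w) = 1 + B (n(B, w) = B - (-4 + 3) = B - 1*(-1) = B + 1 = 1 + B)
n(-2, 49) - 1*(-2581) = (1 - 2) - 1*(-2581) = -1 + 2581 = 2580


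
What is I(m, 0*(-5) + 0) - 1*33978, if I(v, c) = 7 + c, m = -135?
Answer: -33971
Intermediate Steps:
I(m, 0*(-5) + 0) - 1*33978 = (7 + (0*(-5) + 0)) - 1*33978 = (7 + (0 + 0)) - 33978 = (7 + 0) - 33978 = 7 - 33978 = -33971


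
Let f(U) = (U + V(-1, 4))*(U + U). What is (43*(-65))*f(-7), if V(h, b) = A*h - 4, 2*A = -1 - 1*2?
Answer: -371735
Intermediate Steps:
A = -3/2 (A = (-1 - 1*2)/2 = (-1 - 2)/2 = (½)*(-3) = -3/2 ≈ -1.5000)
V(h, b) = -4 - 3*h/2 (V(h, b) = -3*h/2 - 4 = -4 - 3*h/2)
f(U) = 2*U*(-5/2 + U) (f(U) = (U + (-4 - 3/2*(-1)))*(U + U) = (U + (-4 + 3/2))*(2*U) = (U - 5/2)*(2*U) = (-5/2 + U)*(2*U) = 2*U*(-5/2 + U))
(43*(-65))*f(-7) = (43*(-65))*(-7*(-5 + 2*(-7))) = -(-19565)*(-5 - 14) = -(-19565)*(-19) = -2795*133 = -371735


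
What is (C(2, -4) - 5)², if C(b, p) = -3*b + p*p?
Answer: 25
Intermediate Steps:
C(b, p) = p² - 3*b (C(b, p) = -3*b + p² = p² - 3*b)
(C(2, -4) - 5)² = (((-4)² - 3*2) - 5)² = ((16 - 6) - 5)² = (10 - 5)² = 5² = 25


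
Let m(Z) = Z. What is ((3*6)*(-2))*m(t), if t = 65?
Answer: -2340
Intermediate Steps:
((3*6)*(-2))*m(t) = ((3*6)*(-2))*65 = (18*(-2))*65 = -36*65 = -2340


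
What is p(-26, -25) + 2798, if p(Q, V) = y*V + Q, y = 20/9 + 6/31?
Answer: 756538/279 ≈ 2711.6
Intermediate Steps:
y = 674/279 (y = 20*(⅑) + 6*(1/31) = 20/9 + 6/31 = 674/279 ≈ 2.4158)
p(Q, V) = Q + 674*V/279 (p(Q, V) = 674*V/279 + Q = Q + 674*V/279)
p(-26, -25) + 2798 = (-26 + (674/279)*(-25)) + 2798 = (-26 - 16850/279) + 2798 = -24104/279 + 2798 = 756538/279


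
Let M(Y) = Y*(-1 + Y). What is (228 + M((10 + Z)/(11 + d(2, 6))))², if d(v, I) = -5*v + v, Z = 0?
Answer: 4502884/81 ≈ 55591.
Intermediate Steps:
d(v, I) = -4*v
(228 + M((10 + Z)/(11 + d(2, 6))))² = (228 + ((10 + 0)/(11 - 4*2))*(-1 + (10 + 0)/(11 - 4*2)))² = (228 + (10/(11 - 8))*(-1 + 10/(11 - 8)))² = (228 + (10/3)*(-1 + 10/3))² = (228 + (10*(⅓))*(-1 + 10*(⅓)))² = (228 + 10*(-1 + 10/3)/3)² = (228 + (10/3)*(7/3))² = (228 + 70/9)² = (2122/9)² = 4502884/81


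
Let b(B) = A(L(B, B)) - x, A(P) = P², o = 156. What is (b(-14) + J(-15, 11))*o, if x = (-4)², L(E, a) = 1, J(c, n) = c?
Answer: -4680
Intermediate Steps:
x = 16
b(B) = -15 (b(B) = 1² - 1*16 = 1 - 16 = -15)
(b(-14) + J(-15, 11))*o = (-15 - 15)*156 = -30*156 = -4680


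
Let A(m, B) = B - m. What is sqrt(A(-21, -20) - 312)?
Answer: I*sqrt(311) ≈ 17.635*I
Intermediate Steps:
sqrt(A(-21, -20) - 312) = sqrt((-20 - 1*(-21)) - 312) = sqrt((-20 + 21) - 312) = sqrt(1 - 312) = sqrt(-311) = I*sqrt(311)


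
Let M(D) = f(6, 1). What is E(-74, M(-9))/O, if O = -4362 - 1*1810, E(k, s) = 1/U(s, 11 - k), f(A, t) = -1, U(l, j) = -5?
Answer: 1/30860 ≈ 3.2404e-5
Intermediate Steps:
M(D) = -1
E(k, s) = -1/5 (E(k, s) = 1/(-5) = -1/5)
O = -6172 (O = -4362 - 1810 = -6172)
E(-74, M(-9))/O = -1/5/(-6172) = -1/5*(-1/6172) = 1/30860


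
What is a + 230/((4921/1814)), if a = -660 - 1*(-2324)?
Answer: 8605764/4921 ≈ 1748.8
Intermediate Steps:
a = 1664 (a = -660 + 2324 = 1664)
a + 230/((4921/1814)) = 1664 + 230/((4921/1814)) = 1664 + 230/((4921*(1/1814))) = 1664 + 230/(4921/1814) = 1664 + 230*(1814/4921) = 1664 + 417220/4921 = 8605764/4921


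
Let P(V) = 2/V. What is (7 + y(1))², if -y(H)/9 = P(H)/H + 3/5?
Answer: 6724/25 ≈ 268.96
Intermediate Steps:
y(H) = -27/5 - 18/H² (y(H) = -9*((2/H)/H + 3/5) = -9*(2/H² + 3*(⅕)) = -9*(2/H² + ⅗) = -9*(⅗ + 2/H²) = -27/5 - 18/H²)
(7 + y(1))² = (7 + (-27/5 - 18/1²))² = (7 + (-27/5 - 18*1))² = (7 + (-27/5 - 18))² = (7 - 117/5)² = (-82/5)² = 6724/25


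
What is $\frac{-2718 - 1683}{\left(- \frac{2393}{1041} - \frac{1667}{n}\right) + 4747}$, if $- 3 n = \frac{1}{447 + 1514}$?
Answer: $- \frac{4581441}{10213985635} \approx -0.00044855$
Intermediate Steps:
$n = - \frac{1}{5883}$ ($n = - \frac{1}{3 \left(447 + 1514\right)} = - \frac{1}{3 \cdot 1961} = \left(- \frac{1}{3}\right) \frac{1}{1961} = - \frac{1}{5883} \approx -0.00016998$)
$\frac{-2718 - 1683}{\left(- \frac{2393}{1041} - \frac{1667}{n}\right) + 4747} = \frac{-2718 - 1683}{\left(- \frac{2393}{1041} - \frac{1667}{- \frac{1}{5883}}\right) + 4747} = - \frac{4401}{\left(\left(-2393\right) \frac{1}{1041} - -9806961\right) + 4747} = - \frac{4401}{\left(- \frac{2393}{1041} + 9806961\right) + 4747} = - \frac{4401}{\frac{10209044008}{1041} + 4747} = - \frac{4401}{\frac{10213985635}{1041}} = \left(-4401\right) \frac{1041}{10213985635} = - \frac{4581441}{10213985635}$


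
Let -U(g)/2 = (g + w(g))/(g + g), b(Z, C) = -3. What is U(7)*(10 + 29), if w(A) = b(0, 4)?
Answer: -156/7 ≈ -22.286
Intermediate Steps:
w(A) = -3
U(g) = -(-3 + g)/g (U(g) = -2*(g - 3)/(g + g) = -2*(-3 + g)/(2*g) = -2*(-3 + g)*1/(2*g) = -(-3 + g)/g)
U(7)*(10 + 29) = ((3 - 1*7)/7)*(10 + 29) = ((3 - 7)/7)*39 = ((⅐)*(-4))*39 = -4/7*39 = -156/7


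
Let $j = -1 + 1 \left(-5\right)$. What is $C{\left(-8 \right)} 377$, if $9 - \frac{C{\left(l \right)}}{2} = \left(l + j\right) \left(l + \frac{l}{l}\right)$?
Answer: $-67106$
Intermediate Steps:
$j = -6$ ($j = -1 - 5 = -6$)
$C{\left(l \right)} = 18 - 2 \left(1 + l\right) \left(-6 + l\right)$ ($C{\left(l \right)} = 18 - 2 \left(l - 6\right) \left(l + \frac{l}{l}\right) = 18 - 2 \left(-6 + l\right) \left(l + 1\right) = 18 - 2 \left(-6 + l\right) \left(1 + l\right) = 18 - 2 \left(1 + l\right) \left(-6 + l\right)$)
$C{\left(-8 \right)} 377 = \left(30 - 2 \left(-8\right)^{2} + 10 \left(-8\right)\right) 377 = \left(30 - 128 - 80\right) 377 = \left(-178\right) 377 = -67106$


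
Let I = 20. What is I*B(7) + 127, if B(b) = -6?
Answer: 7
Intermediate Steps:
I*B(7) + 127 = 20*(-6) + 127 = -120 + 127 = 7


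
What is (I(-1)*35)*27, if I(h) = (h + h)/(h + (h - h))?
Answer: 1890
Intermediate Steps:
I(h) = 2 (I(h) = (2*h)/(h + 0) = (2*h)/h = 2)
(I(-1)*35)*27 = (2*35)*27 = 70*27 = 1890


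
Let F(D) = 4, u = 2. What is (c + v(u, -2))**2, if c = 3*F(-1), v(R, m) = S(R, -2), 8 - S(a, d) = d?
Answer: 484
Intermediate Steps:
S(a, d) = 8 - d
v(R, m) = 10 (v(R, m) = 8 - 1*(-2) = 8 + 2 = 10)
c = 12 (c = 3*4 = 12)
(c + v(u, -2))**2 = (12 + 10)**2 = 22**2 = 484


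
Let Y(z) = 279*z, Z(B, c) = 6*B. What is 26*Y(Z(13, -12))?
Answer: 565812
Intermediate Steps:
26*Y(Z(13, -12)) = 26*(279*(6*13)) = 26*(279*78) = 26*21762 = 565812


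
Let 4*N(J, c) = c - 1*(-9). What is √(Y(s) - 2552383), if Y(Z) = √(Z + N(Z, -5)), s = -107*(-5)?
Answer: √(-2552383 + 2*√134) ≈ 1597.6*I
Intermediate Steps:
N(J, c) = 9/4 + c/4 (N(J, c) = (c - 1*(-9))/4 = (c + 9)/4 = (9 + c)/4 = 9/4 + c/4)
s = 535
Y(Z) = √(1 + Z) (Y(Z) = √(Z + (9/4 + (¼)*(-5))) = √(Z + (9/4 - 5/4)) = √(Z + 1) = √(1 + Z))
√(Y(s) - 2552383) = √(√(1 + 535) - 2552383) = √(√536 - 2552383) = √(2*√134 - 2552383) = √(-2552383 + 2*√134)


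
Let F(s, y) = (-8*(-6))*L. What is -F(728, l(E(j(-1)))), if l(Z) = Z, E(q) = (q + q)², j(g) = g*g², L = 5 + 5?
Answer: -480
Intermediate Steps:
L = 10
j(g) = g³
E(q) = 4*q² (E(q) = (2*q)² = 4*q²)
F(s, y) = 480 (F(s, y) = -8*(-6)*10 = 48*10 = 480)
-F(728, l(E(j(-1)))) = -1*480 = -480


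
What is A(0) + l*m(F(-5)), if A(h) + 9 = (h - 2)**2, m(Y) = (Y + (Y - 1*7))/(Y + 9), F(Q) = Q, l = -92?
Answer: 386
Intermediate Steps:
m(Y) = (-7 + 2*Y)/(9 + Y) (m(Y) = (Y + (Y - 7))/(9 + Y) = (Y + (-7 + Y))/(9 + Y) = (-7 + 2*Y)/(9 + Y))
A(h) = -9 + (-2 + h)**2 (A(h) = -9 + (h - 2)**2 = -9 + (-2 + h)**2)
A(0) + l*m(F(-5)) = (-9 + (-2 + 0)**2) - 92*(-7 + 2*(-5))/(9 - 5) = (-9 + (-2)**2) - 92*(-7 - 10)/4 = (-9 + 4) - 23*(-17) = -5 - 92*(-17/4) = -5 + 391 = 386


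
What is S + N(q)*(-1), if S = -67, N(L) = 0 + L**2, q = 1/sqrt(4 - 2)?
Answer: -135/2 ≈ -67.500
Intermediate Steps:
q = sqrt(2)/2 (q = 1/sqrt(2) = 1*(sqrt(2)/2) = sqrt(2)/2 ≈ 0.70711)
N(L) = L**2
S + N(q)*(-1) = -67 + (sqrt(2)/2)**2*(-1) = -67 + (1/2)*(-1) = -67 - 1/2 = -135/2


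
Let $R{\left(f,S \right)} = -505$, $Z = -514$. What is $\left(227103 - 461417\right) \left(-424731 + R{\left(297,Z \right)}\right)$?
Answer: $99638748104$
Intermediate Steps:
$\left(227103 - 461417\right) \left(-424731 + R{\left(297,Z \right)}\right) = \left(227103 - 461417\right) \left(-424731 - 505\right) = \left(-234314\right) \left(-425236\right) = 99638748104$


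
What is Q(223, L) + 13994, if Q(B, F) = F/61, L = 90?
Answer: 853724/61 ≈ 13995.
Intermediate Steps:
Q(B, F) = F/61 (Q(B, F) = F*(1/61) = F/61)
Q(223, L) + 13994 = (1/61)*90 + 13994 = 90/61 + 13994 = 853724/61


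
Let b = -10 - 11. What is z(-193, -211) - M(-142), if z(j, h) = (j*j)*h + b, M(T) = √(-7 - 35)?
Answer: -7859560 - I*√42 ≈ -7.8596e+6 - 6.4807*I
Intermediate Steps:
b = -21
M(T) = I*√42 (M(T) = √(-42) = I*√42)
z(j, h) = -21 + h*j² (z(j, h) = (j*j)*h - 21 = j²*h - 21 = h*j² - 21 = -21 + h*j²)
z(-193, -211) - M(-142) = (-21 - 211*(-193)²) - I*√42 = (-21 - 211*37249) - I*√42 = (-21 - 7859539) - I*√42 = -7859560 - I*√42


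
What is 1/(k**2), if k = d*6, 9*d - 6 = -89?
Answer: 9/27556 ≈ 0.00032661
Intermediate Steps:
d = -83/9 (d = 2/3 + (1/9)*(-89) = 2/3 - 89/9 = -83/9 ≈ -9.2222)
k = -166/3 (k = -83/9*6 = -166/3 ≈ -55.333)
1/(k**2) = 1/((-166/3)**2) = 1/(27556/9) = 9/27556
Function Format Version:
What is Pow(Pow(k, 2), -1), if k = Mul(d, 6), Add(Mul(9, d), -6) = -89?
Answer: Rational(9, 27556) ≈ 0.00032661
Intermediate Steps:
d = Rational(-83, 9) (d = Add(Rational(2, 3), Mul(Rational(1, 9), -89)) = Add(Rational(2, 3), Rational(-89, 9)) = Rational(-83, 9) ≈ -9.2222)
k = Rational(-166, 3) (k = Mul(Rational(-83, 9), 6) = Rational(-166, 3) ≈ -55.333)
Pow(Pow(k, 2), -1) = Pow(Pow(Rational(-166, 3), 2), -1) = Pow(Rational(27556, 9), -1) = Rational(9, 27556)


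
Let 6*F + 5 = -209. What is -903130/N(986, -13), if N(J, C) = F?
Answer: 2709390/107 ≈ 25321.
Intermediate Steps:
F = -107/3 (F = -⅚ + (⅙)*(-209) = -⅚ - 209/6 = -107/3 ≈ -35.667)
N(J, C) = -107/3
-903130/N(986, -13) = -903130/(-107/3) = -903130*(-3/107) = 2709390/107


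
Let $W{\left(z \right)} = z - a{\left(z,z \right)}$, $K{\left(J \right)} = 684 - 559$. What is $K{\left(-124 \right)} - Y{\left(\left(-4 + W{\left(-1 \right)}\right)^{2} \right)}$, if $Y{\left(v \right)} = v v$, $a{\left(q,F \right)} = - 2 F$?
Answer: $-2276$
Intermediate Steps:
$K{\left(J \right)} = 125$
$W{\left(z \right)} = 3 z$ ($W{\left(z \right)} = z - - 2 z = z + 2 z = 3 z$)
$Y{\left(v \right)} = v^{2}$
$K{\left(-124 \right)} - Y{\left(\left(-4 + W{\left(-1 \right)}\right)^{2} \right)} = 125 - \left(\left(-4 + 3 \left(-1\right)\right)^{2}\right)^{2} = 125 - \left(\left(-4 - 3\right)^{2}\right)^{2} = 125 - \left(\left(-7\right)^{2}\right)^{2} = 125 - 49^{2} = 125 - 2401 = -2276$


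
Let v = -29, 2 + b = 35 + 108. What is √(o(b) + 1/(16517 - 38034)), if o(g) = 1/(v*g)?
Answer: I*√2252893030878/87983013 ≈ 0.01706*I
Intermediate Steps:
b = 141 (b = -2 + (35 + 108) = -2 + 143 = 141)
o(g) = -1/(29*g) (o(g) = 1/((-29)*g) = -1/(29*g))
√(o(b) + 1/(16517 - 38034)) = √(-1/29/141 + 1/(16517 - 38034)) = √(-1/29*1/141 + 1/(-21517)) = √(-1/4089 - 1/21517) = √(-25606/87983013) = I*√2252893030878/87983013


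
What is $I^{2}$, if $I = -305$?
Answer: $93025$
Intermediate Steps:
$I^{2} = \left(-305\right)^{2} = 93025$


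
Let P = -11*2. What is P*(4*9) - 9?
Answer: -801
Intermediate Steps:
P = -22
P*(4*9) - 9 = -88*9 - 9 = -22*36 - 9 = -792 - 9 = -801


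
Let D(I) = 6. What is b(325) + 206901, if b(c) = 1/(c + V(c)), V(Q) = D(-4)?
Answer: 68484232/331 ≈ 2.0690e+5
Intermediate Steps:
V(Q) = 6
b(c) = 1/(6 + c) (b(c) = 1/(c + 6) = 1/(6 + c))
b(325) + 206901 = 1/(6 + 325) + 206901 = 1/331 + 206901 = 68484232/331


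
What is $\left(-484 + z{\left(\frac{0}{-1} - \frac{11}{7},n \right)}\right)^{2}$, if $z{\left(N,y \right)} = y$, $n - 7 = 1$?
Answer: $226576$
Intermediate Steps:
$n = 8$ ($n = 7 + 1 = 8$)
$\left(-484 + z{\left(\frac{0}{-1} - \frac{11}{7},n \right)}\right)^{2} = \left(-484 + 8\right)^{2} = \left(-476\right)^{2} = 226576$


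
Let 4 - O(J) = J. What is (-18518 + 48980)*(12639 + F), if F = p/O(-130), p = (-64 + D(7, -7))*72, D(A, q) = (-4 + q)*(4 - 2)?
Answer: 25701307254/67 ≈ 3.8360e+8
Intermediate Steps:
D(A, q) = -8 + 2*q (D(A, q) = (-4 + q)*2 = -8 + 2*q)
O(J) = 4 - J
p = -6192 (p = (-64 + (-8 + 2*(-7)))*72 = (-64 + (-8 - 14))*72 = (-64 - 22)*72 = -86*72 = -6192)
F = -3096/67 (F = -6192/(4 - 1*(-130)) = -6192/(4 + 130) = -6192/134 = -6192*1/134 = -3096/67 ≈ -46.209)
(-18518 + 48980)*(12639 + F) = (-18518 + 48980)*(12639 - 3096/67) = 30462*(843717/67) = 25701307254/67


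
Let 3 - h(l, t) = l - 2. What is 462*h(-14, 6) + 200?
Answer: 8978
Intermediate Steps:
h(l, t) = 5 - l (h(l, t) = 3 - (l - 2) = 3 - (-2 + l) = 3 + (2 - l) = 5 - l)
462*h(-14, 6) + 200 = 462*(5 - 1*(-14)) + 200 = 462*(5 + 14) + 200 = 462*19 + 200 = 8778 + 200 = 8978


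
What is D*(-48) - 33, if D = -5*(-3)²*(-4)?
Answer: -8673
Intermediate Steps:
D = 180 (D = -5*9*(-4) = -45*(-4) = 180)
D*(-48) - 33 = 180*(-48) - 33 = -8640 - 33 = -8673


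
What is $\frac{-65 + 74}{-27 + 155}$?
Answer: $\frac{9}{128} \approx 0.070313$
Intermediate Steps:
$\frac{-65 + 74}{-27 + 155} = \frac{9}{128}$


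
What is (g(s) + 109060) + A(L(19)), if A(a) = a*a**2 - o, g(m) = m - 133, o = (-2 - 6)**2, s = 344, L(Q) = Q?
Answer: 116066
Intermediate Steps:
o = 64 (o = (-8)**2 = 64)
g(m) = -133 + m
A(a) = -64 + a**3 (A(a) = a*a**2 - 1*64 = a**3 - 64 = -64 + a**3)
(g(s) + 109060) + A(L(19)) = ((-133 + 344) + 109060) + (-64 + 19**3) = (211 + 109060) + (-64 + 6859) = 109271 + 6795 = 116066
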